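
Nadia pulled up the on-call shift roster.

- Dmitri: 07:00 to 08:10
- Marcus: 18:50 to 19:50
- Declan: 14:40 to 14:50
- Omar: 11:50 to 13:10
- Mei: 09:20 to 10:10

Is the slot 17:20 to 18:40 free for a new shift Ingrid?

Yes — the slot is free

Dmitri: ends 08:10 at or before Ingrid starts 17:20 → clear.
Mei: ends 10:10 at or before Ingrid starts 17:20 → clear.
Omar: ends 13:10 at or before Ingrid starts 17:20 → clear.
Declan: ends 14:50 at or before Ingrid starts 17:20 → clear.
Marcus: starts 18:50 at or after Ingrid ends 18:40 → clear.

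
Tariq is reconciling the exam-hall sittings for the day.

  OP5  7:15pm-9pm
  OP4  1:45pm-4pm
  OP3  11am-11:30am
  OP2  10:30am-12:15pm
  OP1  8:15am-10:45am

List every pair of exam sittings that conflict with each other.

OP1 & OP2, OP2 & OP3

Two intervals overlap when each starts before the other ends.
Sorted by start: OP1, OP2, OP3, OP4, OP5.
OP2 starts before OP1 ends → OP1 and OP2 overlap.
OP3 starts after OP1 ends — done with OP1.
OP3 starts before OP2 ends → OP2 and OP3 overlap.
OP4 starts after OP2 ends — done with OP2.
OP4 starts after OP3 ends — done with OP3.
OP5 starts after OP4 ends.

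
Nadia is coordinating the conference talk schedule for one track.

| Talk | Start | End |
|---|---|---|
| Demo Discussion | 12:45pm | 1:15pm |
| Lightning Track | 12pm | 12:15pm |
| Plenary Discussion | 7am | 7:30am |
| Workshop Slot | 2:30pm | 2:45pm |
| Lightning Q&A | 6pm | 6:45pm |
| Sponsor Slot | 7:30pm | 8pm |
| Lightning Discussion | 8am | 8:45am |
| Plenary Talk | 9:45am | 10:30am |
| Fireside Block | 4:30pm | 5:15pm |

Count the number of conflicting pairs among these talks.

0

Sorted by start: Plenary Discussion, Lightning Discussion, Plenary Talk, Lightning Track, Demo Discussion, Workshop Slot, Fireside Block, Lightning Q&A, Sponsor Slot.
Lightning Discussion starts after Plenary Discussion ends, so nothing later overlaps Plenary Discussion either.
Plenary Talk starts after Lightning Discussion ends, so nothing later overlaps Lightning Discussion either.
Lightning Track starts after Plenary Talk ends, so nothing later overlaps Plenary Talk either.
Demo Discussion starts after Lightning Track ends, so nothing later overlaps Lightning Track either.
Workshop Slot starts after Demo Discussion ends, so nothing later overlaps Demo Discussion either.
Fireside Block starts after Workshop Slot ends, so nothing later overlaps Workshop Slot either.
Lightning Q&A starts after Fireside Block ends, so nothing later overlaps Fireside Block either.
Sponsor Slot starts after Lightning Q&A ends.
No pair overlaps.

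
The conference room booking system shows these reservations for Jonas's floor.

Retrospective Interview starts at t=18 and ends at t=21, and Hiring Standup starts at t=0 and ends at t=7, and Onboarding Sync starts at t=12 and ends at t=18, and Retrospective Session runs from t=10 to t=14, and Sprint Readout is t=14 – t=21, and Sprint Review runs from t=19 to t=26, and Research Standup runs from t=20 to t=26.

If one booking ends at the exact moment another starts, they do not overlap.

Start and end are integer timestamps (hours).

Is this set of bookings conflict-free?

Sorted by start: Hiring Standup, Retrospective Session, Onboarding Sync, Sprint Readout, Retrospective Interview, Sprint Review, Research Standup.
Retrospective Session starts after Hiring Standup ends, so Hiring Standup has no further overlaps.
Onboarding Sync starts before Retrospective Session ends → Retrospective Session and Onboarding Sync overlap.
That's a conflict, so the schedule is not conflict-free.

No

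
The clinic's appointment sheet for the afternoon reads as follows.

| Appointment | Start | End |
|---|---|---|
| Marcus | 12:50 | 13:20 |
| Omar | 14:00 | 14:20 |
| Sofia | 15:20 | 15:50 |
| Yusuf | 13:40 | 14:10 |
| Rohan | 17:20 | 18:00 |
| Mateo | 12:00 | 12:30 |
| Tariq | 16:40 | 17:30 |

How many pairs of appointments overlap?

2

Sorted by start: Mateo, Marcus, Yusuf, Omar, Sofia, Tariq, Rohan.
Marcus starts after Mateo ends, so Mateo has no further overlaps.
Yusuf starts after Marcus ends, so Marcus has no further overlaps.
Omar starts before Yusuf ends → Yusuf and Omar overlap.
Sofia starts after Yusuf ends, so Yusuf has no further overlaps.
Sofia starts after Omar ends, so Omar has no further overlaps.
Tariq starts after Sofia ends, so Sofia has no further overlaps.
Rohan starts before Tariq ends → Tariq and Rohan overlap.
Overlapping pairs: Omar & Yusuf, Rohan & Tariq — 2 in total.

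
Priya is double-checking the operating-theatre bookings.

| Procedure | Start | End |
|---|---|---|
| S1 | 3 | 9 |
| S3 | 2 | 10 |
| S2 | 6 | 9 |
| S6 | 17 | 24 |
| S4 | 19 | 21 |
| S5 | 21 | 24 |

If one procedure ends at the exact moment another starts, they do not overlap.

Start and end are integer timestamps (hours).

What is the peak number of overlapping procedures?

3

Sort all start/end points and keep a running count:
2 start S3 → 1
3 start S1 → 2
6 start S2 → 3
9 end S1 → 2
9 end S2 → 1
10 end S3 → 0
17 start S6 → 1
19 start S4 → 2
21 end S4 → 1
21 start S5 → 2
24 end S5 → 1
24 end S6 → 0
Peak is 3, at 6 (S1, S2, S3).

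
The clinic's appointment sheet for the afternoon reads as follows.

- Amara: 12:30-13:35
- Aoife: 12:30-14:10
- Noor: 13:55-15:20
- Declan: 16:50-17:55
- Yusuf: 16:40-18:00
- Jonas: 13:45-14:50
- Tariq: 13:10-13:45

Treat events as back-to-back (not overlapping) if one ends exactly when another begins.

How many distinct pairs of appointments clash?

7

Check each pair: they overlap iff neither finishes before the other starts.
Sorted by start: Amara, Aoife, Tariq, Jonas, Noor, Yusuf, Declan.
Aoife starts before Amara ends → Amara and Aoife overlap.
Tariq starts before Amara ends → Amara and Tariq overlap.
Jonas starts after Amara ends, so nothing later overlaps Amara either.
Tariq starts before Aoife ends → Aoife and Tariq overlap.
Jonas starts before Aoife ends → Aoife and Jonas overlap.
Noor starts before Aoife ends → Aoife and Noor overlap.
Yusuf starts after Aoife ends, so nothing later overlaps Aoife either.
Jonas starts exactly when Tariq ends (back-to-back, no overlap), so nothing later overlaps Tariq either.
Noor starts before Jonas ends → Jonas and Noor overlap.
Yusuf starts after Jonas ends, so nothing later overlaps Jonas either.
Yusuf starts after Noor ends, so nothing later overlaps Noor either.
Declan starts before Yusuf ends → Yusuf and Declan overlap.
Overlapping pairs: Amara & Aoife, Amara & Tariq, Aoife & Jonas, Aoife & Noor, Aoife & Tariq, Declan & Yusuf, Jonas & Noor — 7 in total.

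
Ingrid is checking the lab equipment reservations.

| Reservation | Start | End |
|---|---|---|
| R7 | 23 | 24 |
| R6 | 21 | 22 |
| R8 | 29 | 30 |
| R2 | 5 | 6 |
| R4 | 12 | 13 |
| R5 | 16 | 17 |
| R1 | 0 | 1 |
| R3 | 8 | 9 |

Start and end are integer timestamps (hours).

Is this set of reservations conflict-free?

Two intervals overlap when each starts before the other ends.
Sorted by start: R1, R2, R3, R4, R5, R6, R7, R8.
R2 starts after R1 ends — done with R1.
R3 starts after R2 ends — done with R2.
R4 starts after R3 ends — done with R3.
R5 starts after R4 ends — done with R4.
R6 starts after R5 ends — done with R5.
R7 starts after R6 ends — done with R6.
R8 starts after R7 ends.
Every pair is clear; the schedule has no overlaps.

Yes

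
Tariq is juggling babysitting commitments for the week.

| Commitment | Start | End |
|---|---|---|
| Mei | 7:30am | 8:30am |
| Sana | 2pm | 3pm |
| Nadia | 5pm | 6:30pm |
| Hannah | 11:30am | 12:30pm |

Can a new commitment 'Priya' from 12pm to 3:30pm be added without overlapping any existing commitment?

Mei: ends 8:30am at or before Priya starts 12pm → clear.
Hannah: starts 11:30am before Priya ends 3:30pm, and ends 12:30pm after Priya starts 12pm → overlap.
Sana: starts 2pm before Priya ends 3:30pm, and ends 3pm after Priya starts 12pm → overlap.
Nadia: starts 5pm at or after Priya ends 3:30pm → clear.
Priya overlaps Hannah, Sana.

No — it overlaps Hannah, Sana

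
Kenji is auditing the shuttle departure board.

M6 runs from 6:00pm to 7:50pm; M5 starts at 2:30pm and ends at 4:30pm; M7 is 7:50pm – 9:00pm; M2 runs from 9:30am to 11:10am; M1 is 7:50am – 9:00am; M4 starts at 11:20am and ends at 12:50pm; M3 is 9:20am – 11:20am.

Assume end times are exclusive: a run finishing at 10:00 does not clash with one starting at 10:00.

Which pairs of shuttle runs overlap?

Sorted by start: M1, M3, M2, M4, M5, M6, M7.
M3 starts after M1 ends; M1 is clear from here.
M2 starts before M3 ends → M3 and M2 overlap.
M4 starts exactly when M3 ends (back-to-back, no overlap); M3 is clear from here.
M4 starts after M2 ends; M2 is clear from here.
M5 starts after M4 ends; M4 is clear from here.
M6 starts after M5 ends; M5 is clear from here.
M7 starts exactly when M6 ends (back-to-back, no overlap).

M2 & M3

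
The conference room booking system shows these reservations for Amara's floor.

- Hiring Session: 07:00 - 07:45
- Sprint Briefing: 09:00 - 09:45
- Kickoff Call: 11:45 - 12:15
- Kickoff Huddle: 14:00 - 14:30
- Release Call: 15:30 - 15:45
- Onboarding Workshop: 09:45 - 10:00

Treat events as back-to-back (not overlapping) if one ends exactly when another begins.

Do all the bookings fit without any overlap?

Check each pair: they overlap iff neither finishes before the other starts.
Sorted by start: Hiring Session, Sprint Briefing, Onboarding Workshop, Kickoff Call, Kickoff Huddle, Release Call.
Sprint Briefing starts after Hiring Session ends — done with Hiring Session.
Onboarding Workshop starts exactly when Sprint Briefing ends (back-to-back, no overlap) — done with Sprint Briefing.
Kickoff Call starts after Onboarding Workshop ends — done with Onboarding Workshop.
Kickoff Huddle starts after Kickoff Call ends — done with Kickoff Call.
Release Call starts after Kickoff Huddle ends.
Every pair is clear; the schedule has no overlaps.

Yes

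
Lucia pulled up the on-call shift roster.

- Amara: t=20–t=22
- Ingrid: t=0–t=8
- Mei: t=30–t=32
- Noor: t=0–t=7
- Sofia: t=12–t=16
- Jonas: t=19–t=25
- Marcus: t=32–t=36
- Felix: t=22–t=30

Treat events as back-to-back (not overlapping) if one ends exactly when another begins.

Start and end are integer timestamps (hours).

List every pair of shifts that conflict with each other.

Amara & Jonas, Felix & Jonas, Ingrid & Noor

Sorted by start: Noor, Ingrid, Sofia, Jonas, Amara, Felix, Mei, Marcus.
Ingrid starts before Noor ends → Noor and Ingrid overlap.
Sofia starts after Noor ends, so nothing later overlaps Noor either.
Sofia starts after Ingrid ends, so nothing later overlaps Ingrid either.
Jonas starts after Sofia ends, so nothing later overlaps Sofia either.
Amara starts before Jonas ends → Jonas and Amara overlap.
Felix starts before Jonas ends → Jonas and Felix overlap.
Mei starts after Jonas ends, so nothing later overlaps Jonas either.
Felix starts exactly when Amara ends (back-to-back, no overlap), so nothing later overlaps Amara either.
Mei starts exactly when Felix ends (back-to-back, no overlap), so nothing later overlaps Felix either.
Marcus starts exactly when Mei ends (back-to-back, no overlap).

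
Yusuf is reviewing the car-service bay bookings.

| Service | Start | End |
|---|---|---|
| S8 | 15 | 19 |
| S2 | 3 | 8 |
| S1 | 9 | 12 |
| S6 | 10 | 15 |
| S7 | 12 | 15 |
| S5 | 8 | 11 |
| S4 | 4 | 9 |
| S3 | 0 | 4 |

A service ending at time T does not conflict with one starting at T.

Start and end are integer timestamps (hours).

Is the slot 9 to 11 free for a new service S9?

S3: ends 4 at or before S9 starts 9 → clear.
S2: ends 8 at or before S9 starts 9 → clear.
S4: ends 9 at or before S9 starts 9 → clear.
S5: starts 8 before S9 ends 11, and ends 11 after S9 starts 9 → overlap.
S1: starts 9 before S9 ends 11, and ends 12 after S9 starts 9 → overlap.
S6: starts 10 before S9 ends 11, and ends 15 after S9 starts 9 → overlap.
S7: starts 12 at or after S9 ends 11 → clear.
S8: starts 15 at or after S9 ends 11 → clear.
S9 overlaps S1, S5, S6.

No — it overlaps S1, S5, S6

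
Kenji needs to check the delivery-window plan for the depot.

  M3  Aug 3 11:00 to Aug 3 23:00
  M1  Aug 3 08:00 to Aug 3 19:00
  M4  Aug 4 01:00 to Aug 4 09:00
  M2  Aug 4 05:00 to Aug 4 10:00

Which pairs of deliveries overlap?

Sorted by start: M1, M3, M4, M2.
M3 starts before M1 ends → M1 and M3 overlap.
M4 starts after M1 ends; M1 is clear from here.
M4 starts after M3 ends; M3 is clear from here.
M2 starts before M4 ends → M4 and M2 overlap.

M1 & M3, M2 & M4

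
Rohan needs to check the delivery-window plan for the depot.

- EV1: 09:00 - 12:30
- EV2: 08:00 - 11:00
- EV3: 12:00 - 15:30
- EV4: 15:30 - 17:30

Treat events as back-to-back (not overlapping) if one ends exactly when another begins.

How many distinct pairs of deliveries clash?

Sorted by start: EV2, EV1, EV3, EV4.
EV1 starts before EV2 ends → EV2 and EV1 overlap.
EV3 starts after EV2 ends — done with EV2.
EV3 starts before EV1 ends → EV1 and EV3 overlap.
EV4 starts after EV1 ends.
EV4 starts exactly when EV3 ends (back-to-back, no overlap).
Overlapping pairs: EV1 & EV2, EV1 & EV3 — 2 in total.

2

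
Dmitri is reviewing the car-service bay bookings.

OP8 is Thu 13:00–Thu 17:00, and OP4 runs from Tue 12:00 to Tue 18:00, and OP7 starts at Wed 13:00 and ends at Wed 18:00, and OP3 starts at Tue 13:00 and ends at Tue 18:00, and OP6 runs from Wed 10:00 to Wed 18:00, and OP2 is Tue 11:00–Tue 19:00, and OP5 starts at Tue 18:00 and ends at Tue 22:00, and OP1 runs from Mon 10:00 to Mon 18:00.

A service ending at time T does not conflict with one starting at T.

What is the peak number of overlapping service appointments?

Walk through starts and ends in time order (an end at T is processed before a start at T):
Mon 10:00 start OP1 → 1
Mon 18:00 end OP1 → 0
Tue 11:00 start OP2 → 1
Tue 12:00 start OP4 → 2
Tue 13:00 start OP3 → 3
Tue 18:00 end OP3 → 2
Tue 18:00 end OP4 → 1
Tue 18:00 start OP5 → 2
Tue 19:00 end OP2 → 1
Tue 22:00 end OP5 → 0
Wed 10:00 start OP6 → 1
Wed 13:00 start OP7 → 2
Wed 18:00 end OP6 → 1
Wed 18:00 end OP7 → 0
Thu 13:00 start OP8 → 1
Thu 17:00 end OP8 → 0
Peak is 3, at Tue 13:00 (OP2, OP3, OP4).

3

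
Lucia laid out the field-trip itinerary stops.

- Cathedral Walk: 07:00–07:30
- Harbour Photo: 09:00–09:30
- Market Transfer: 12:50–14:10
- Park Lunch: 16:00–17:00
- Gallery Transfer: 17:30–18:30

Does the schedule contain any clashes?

Two intervals overlap when each starts before the other ends.
Sorted by start: Cathedral Walk, Harbour Photo, Market Transfer, Park Lunch, Gallery Transfer.
Harbour Photo starts after Cathedral Walk ends — done with Cathedral Walk.
Market Transfer starts after Harbour Photo ends — done with Harbour Photo.
Park Lunch starts after Market Transfer ends — done with Market Transfer.
Gallery Transfer starts after Park Lunch ends.
Every pair is clear; the schedule has no overlaps.

No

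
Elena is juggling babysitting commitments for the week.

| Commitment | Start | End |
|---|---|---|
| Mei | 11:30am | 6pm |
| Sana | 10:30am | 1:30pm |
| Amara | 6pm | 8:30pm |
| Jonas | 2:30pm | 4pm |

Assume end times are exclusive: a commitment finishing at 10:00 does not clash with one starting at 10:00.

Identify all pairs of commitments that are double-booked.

Jonas & Mei, Mei & Sana

Check each pair: they overlap iff neither finishes before the other starts.
Sorted by start: Sana, Mei, Jonas, Amara.
Mei starts before Sana ends → Sana and Mei overlap.
Jonas starts after Sana ends; Sana is clear from here.
Jonas starts before Mei ends → Mei and Jonas overlap.
Amara starts exactly when Mei ends (back-to-back, no overlap).
Amara starts after Jonas ends.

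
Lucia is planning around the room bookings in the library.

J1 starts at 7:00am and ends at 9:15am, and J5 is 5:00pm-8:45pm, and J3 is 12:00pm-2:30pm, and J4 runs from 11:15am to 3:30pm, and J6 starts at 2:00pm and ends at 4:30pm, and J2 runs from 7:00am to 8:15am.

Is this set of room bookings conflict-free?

No

Sorted by start: J1, J2, J4, J3, J6, J5.
J2 starts before J1 ends → J1 and J2 overlap.
That's a conflict, so the schedule is not conflict-free.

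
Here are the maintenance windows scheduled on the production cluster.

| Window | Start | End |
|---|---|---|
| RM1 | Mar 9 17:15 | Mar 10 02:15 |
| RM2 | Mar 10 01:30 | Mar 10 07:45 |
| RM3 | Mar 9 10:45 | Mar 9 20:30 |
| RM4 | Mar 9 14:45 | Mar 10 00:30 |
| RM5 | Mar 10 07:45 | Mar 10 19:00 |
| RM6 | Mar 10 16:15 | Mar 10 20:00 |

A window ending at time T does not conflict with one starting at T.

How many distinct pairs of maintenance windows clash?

Sorted by start: RM3, RM4, RM1, RM2, RM5, RM6.
RM4 starts before RM3 ends → RM3 and RM4 overlap.
RM1 starts before RM3 ends → RM3 and RM1 overlap.
RM2 starts after RM3 ends, so RM3 has no further overlaps.
RM1 starts before RM4 ends → RM4 and RM1 overlap.
RM2 starts after RM4 ends, so RM4 has no further overlaps.
RM2 starts before RM1 ends → RM1 and RM2 overlap.
RM5 starts after RM1 ends, so RM1 has no further overlaps.
RM5 starts exactly when RM2 ends (back-to-back, no overlap), so RM2 has no further overlaps.
RM6 starts before RM5 ends → RM5 and RM6 overlap.
Overlapping pairs: RM1 & RM2, RM1 & RM3, RM1 & RM4, RM3 & RM4, RM5 & RM6 — 5 in total.

5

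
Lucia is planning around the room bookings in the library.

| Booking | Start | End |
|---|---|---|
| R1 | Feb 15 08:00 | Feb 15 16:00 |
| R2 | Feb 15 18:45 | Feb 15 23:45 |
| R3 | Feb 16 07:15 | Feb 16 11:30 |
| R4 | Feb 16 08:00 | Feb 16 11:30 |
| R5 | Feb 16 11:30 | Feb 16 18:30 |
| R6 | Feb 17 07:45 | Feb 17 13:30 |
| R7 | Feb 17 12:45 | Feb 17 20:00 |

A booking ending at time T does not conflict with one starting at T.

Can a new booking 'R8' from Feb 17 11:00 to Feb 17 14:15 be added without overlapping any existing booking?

No — it overlaps R6, R7

R1: ends Feb 15 16:00 at or before R8 starts Feb 17 11:00 → clear.
R2: ends Feb 15 23:45 at or before R8 starts Feb 17 11:00 → clear.
R3: ends Feb 16 11:30 at or before R8 starts Feb 17 11:00 → clear.
R4: ends Feb 16 11:30 at or before R8 starts Feb 17 11:00 → clear.
R5: ends Feb 16 18:30 at or before R8 starts Feb 17 11:00 → clear.
R6: starts Feb 17 07:45 before R8 ends Feb 17 14:15, and ends Feb 17 13:30 after R8 starts Feb 17 11:00 → overlap.
R7: starts Feb 17 12:45 before R8 ends Feb 17 14:15, and ends Feb 17 20:00 after R8 starts Feb 17 11:00 → overlap.
R8 overlaps R6, R7.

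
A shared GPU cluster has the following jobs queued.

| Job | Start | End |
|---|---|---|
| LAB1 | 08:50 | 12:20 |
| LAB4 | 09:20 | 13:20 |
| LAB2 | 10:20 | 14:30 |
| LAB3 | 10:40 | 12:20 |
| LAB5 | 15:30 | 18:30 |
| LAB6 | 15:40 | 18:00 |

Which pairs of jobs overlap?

LAB1 & LAB2, LAB1 & LAB3, LAB1 & LAB4, LAB2 & LAB3, LAB2 & LAB4, LAB3 & LAB4, LAB5 & LAB6

Sorted by start: LAB1, LAB4, LAB2, LAB3, LAB5, LAB6.
LAB4 starts before LAB1 ends → LAB1 and LAB4 overlap.
LAB2 starts before LAB1 ends → LAB1 and LAB2 overlap.
LAB3 starts before LAB1 ends → LAB1 and LAB3 overlap.
LAB5 starts after LAB1 ends; LAB1 is clear from here.
LAB2 starts before LAB4 ends → LAB4 and LAB2 overlap.
LAB3 starts before LAB4 ends → LAB4 and LAB3 overlap.
LAB5 starts after LAB4 ends; LAB4 is clear from here.
LAB3 starts before LAB2 ends → LAB2 and LAB3 overlap.
LAB5 starts after LAB2 ends; LAB2 is clear from here.
LAB5 starts after LAB3 ends; LAB3 is clear from here.
LAB6 starts before LAB5 ends → LAB5 and LAB6 overlap.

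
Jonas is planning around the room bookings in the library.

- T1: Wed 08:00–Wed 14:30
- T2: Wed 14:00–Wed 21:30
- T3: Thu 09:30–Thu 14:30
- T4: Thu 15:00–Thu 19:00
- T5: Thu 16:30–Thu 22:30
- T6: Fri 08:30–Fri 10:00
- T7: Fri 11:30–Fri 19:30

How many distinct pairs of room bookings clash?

Sorted by start: T1, T2, T3, T4, T5, T6, T7.
T2 starts before T1 ends → T1 and T2 overlap.
T3 starts after T1 ends — done with T1.
T3 starts after T2 ends — done with T2.
T4 starts after T3 ends — done with T3.
T5 starts before T4 ends → T4 and T5 overlap.
T6 starts after T4 ends — done with T4.
T6 starts after T5 ends — done with T5.
T7 starts after T6 ends.
Overlapping pairs: T1 & T2, T4 & T5 — 2 in total.

2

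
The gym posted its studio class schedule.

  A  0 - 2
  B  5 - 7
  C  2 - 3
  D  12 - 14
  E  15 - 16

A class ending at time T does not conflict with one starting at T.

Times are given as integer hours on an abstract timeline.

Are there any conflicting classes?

Sorted by start: A, C, B, D, E.
C starts exactly when A ends (back-to-back, no overlap), so A has no further overlaps.
B starts after C ends, so C has no further overlaps.
D starts after B ends, so B has no further overlaps.
E starts after D ends.
Every pair is clear; the schedule has no overlaps.

No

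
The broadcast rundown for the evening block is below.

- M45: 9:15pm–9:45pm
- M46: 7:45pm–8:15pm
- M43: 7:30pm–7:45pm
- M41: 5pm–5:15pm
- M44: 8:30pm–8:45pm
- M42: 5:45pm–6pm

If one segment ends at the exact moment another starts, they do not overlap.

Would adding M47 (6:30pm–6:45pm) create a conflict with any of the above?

M41: ends 5:15pm at or before M47 starts 6:30pm → clear.
M42: ends 6pm at or before M47 starts 6:30pm → clear.
M43: starts 7:30pm at or after M47 ends 6:45pm → clear.
M46: starts 7:45pm at or after M47 ends 6:45pm → clear.
M44: starts 8:30pm at or after M47 ends 6:45pm → clear.
M45: starts 9:15pm at or after M47 ends 6:45pm → clear.

No — it doesn't clash with anything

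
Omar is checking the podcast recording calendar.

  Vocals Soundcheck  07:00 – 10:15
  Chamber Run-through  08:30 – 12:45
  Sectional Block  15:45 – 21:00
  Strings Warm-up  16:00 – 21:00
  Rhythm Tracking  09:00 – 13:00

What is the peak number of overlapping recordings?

3

Walk through starts and ends in time order (an end at T is processed before a start at T):
07:00 start Vocals Soundcheck → 1
08:30 start Chamber Run-through → 2
09:00 start Rhythm Tracking → 3
10:15 end Vocals Soundcheck → 2
12:45 end Chamber Run-through → 1
13:00 end Rhythm Tracking → 0
15:45 start Sectional Block → 1
16:00 start Strings Warm-up → 2
21:00 end Sectional Block → 1
21:00 end Strings Warm-up → 0
Peak is 3, at 09:00 (Chamber Run-through, Rhythm Tracking, Vocals Soundcheck).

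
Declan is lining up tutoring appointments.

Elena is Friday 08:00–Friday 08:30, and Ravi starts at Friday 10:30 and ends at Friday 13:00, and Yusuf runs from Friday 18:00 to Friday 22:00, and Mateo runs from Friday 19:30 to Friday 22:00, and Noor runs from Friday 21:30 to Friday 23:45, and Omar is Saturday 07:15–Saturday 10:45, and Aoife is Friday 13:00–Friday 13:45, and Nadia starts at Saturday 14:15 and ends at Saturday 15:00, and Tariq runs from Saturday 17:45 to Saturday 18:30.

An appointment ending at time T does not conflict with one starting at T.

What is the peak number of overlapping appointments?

Walk through starts and ends in time order (an end at T is processed before a start at T):
Friday 08:00 start Elena → 1
Friday 08:30 end Elena → 0
Friday 10:30 start Ravi → 1
Friday 13:00 end Ravi → 0
Friday 13:00 start Aoife → 1
Friday 13:45 end Aoife → 0
Friday 18:00 start Yusuf → 1
Friday 19:30 start Mateo → 2
Friday 21:30 start Noor → 3
Friday 22:00 end Mateo → 2
Friday 22:00 end Yusuf → 1
Friday 23:45 end Noor → 0
Saturday 07:15 start Omar → 1
Saturday 10:45 end Omar → 0
Saturday 14:15 start Nadia → 1
Saturday 15:00 end Nadia → 0
Saturday 17:45 start Tariq → 1
Saturday 18:30 end Tariq → 0
Peak is 3, at Friday 21:30 (Mateo, Noor, Yusuf).

3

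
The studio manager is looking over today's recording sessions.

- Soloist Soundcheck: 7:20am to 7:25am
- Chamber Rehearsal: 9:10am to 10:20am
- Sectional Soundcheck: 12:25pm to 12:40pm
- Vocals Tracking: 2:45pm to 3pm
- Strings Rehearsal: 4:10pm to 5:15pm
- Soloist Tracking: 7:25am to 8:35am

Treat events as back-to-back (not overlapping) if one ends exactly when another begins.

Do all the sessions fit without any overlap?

Yes

Sorted by start: Soloist Soundcheck, Soloist Tracking, Chamber Rehearsal, Sectional Soundcheck, Vocals Tracking, Strings Rehearsal.
Soloist Tracking starts exactly when Soloist Soundcheck ends (back-to-back, no overlap) — done with Soloist Soundcheck.
Chamber Rehearsal starts after Soloist Tracking ends — done with Soloist Tracking.
Sectional Soundcheck starts after Chamber Rehearsal ends — done with Chamber Rehearsal.
Vocals Tracking starts after Sectional Soundcheck ends — done with Sectional Soundcheck.
Strings Rehearsal starts after Vocals Tracking ends.
Every pair is clear; the schedule has no overlaps.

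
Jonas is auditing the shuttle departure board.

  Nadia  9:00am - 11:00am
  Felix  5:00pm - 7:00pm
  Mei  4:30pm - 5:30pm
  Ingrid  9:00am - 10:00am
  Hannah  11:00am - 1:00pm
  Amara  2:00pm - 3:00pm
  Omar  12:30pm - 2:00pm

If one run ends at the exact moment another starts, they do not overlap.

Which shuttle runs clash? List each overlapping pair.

Sorted by start: Ingrid, Nadia, Hannah, Omar, Amara, Mei, Felix.
Nadia starts before Ingrid ends → Ingrid and Nadia overlap.
Hannah starts after Ingrid ends — done with Ingrid.
Hannah starts exactly when Nadia ends (back-to-back, no overlap) — done with Nadia.
Omar starts before Hannah ends → Hannah and Omar overlap.
Amara starts after Hannah ends — done with Hannah.
Amara starts exactly when Omar ends (back-to-back, no overlap) — done with Omar.
Mei starts after Amara ends — done with Amara.
Felix starts before Mei ends → Mei and Felix overlap.

Felix & Mei, Hannah & Omar, Ingrid & Nadia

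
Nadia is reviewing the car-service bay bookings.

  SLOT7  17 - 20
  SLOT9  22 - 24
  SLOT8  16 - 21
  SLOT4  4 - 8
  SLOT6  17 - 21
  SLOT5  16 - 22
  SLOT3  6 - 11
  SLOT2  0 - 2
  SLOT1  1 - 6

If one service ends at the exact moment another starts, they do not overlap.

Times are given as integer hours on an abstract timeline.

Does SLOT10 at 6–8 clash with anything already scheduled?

SLOT2: ends 2 at or before SLOT10 starts 6 → clear.
SLOT1: ends 6 at or before SLOT10 starts 6 → clear.
SLOT4: starts 4 before SLOT10 ends 8, and ends 8 after SLOT10 starts 6 → overlap.
SLOT3: starts 6 before SLOT10 ends 8, and ends 11 after SLOT10 starts 6 → overlap.
SLOT5: starts 16 at or after SLOT10 ends 8 → clear.
SLOT8: starts 16 at or after SLOT10 ends 8 → clear.
SLOT6: starts 17 at or after SLOT10 ends 8 → clear.
SLOT7: starts 17 at or after SLOT10 ends 8 → clear.
SLOT9: starts 22 at or after SLOT10 ends 8 → clear.
SLOT10 overlaps SLOT3, SLOT4.

Yes — it overlaps SLOT3, SLOT4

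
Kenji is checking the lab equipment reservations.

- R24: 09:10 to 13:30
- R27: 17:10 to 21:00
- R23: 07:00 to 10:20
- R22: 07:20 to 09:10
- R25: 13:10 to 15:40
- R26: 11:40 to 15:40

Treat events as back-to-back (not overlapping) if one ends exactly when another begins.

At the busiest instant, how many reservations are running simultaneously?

Walk through starts and ends in time order (an end at T is processed before a start at T):
07:00 start R23 → 1
07:20 start R22 → 2
09:10 end R22 → 1
09:10 start R24 → 2
10:20 end R23 → 1
11:40 start R26 → 2
13:10 start R25 → 3
13:30 end R24 → 2
15:40 end R25 → 1
15:40 end R26 → 0
17:10 start R27 → 1
21:00 end R27 → 0
Peak is 3, at 13:10 (R24, R25, R26).

3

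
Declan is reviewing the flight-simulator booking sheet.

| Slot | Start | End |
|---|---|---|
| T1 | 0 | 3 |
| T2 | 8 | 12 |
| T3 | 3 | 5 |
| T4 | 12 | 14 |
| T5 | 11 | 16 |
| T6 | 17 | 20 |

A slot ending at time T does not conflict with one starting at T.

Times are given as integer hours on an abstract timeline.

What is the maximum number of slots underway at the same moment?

2

Sweep the timeline, counting +1 at each start and −1 at each end (ends before starts at a tie):
0 start T1 → 1
3 end T1 → 0
3 start T3 → 1
5 end T3 → 0
8 start T2 → 1
11 start T5 → 2
12 end T2 → 1
12 start T4 → 2
14 end T4 → 1
16 end T5 → 0
17 start T6 → 1
20 end T6 → 0
Peak is 2, at 11 (T2, T5).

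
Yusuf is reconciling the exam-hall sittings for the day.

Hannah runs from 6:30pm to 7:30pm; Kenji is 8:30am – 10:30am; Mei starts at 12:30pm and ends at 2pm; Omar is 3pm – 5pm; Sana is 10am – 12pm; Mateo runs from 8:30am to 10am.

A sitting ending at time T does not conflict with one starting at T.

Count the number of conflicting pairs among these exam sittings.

2

Check each pair: they overlap iff neither finishes before the other starts.
Sorted by start: Mateo, Kenji, Sana, Mei, Omar, Hannah.
Kenji starts before Mateo ends → Mateo and Kenji overlap.
Sana starts exactly when Mateo ends (back-to-back, no overlap), so nothing later overlaps Mateo either.
Sana starts before Kenji ends → Kenji and Sana overlap.
Mei starts after Kenji ends, so nothing later overlaps Kenji either.
Mei starts after Sana ends, so nothing later overlaps Sana either.
Omar starts after Mei ends, so nothing later overlaps Mei either.
Hannah starts after Omar ends.
Overlapping pairs: Kenji & Mateo, Kenji & Sana — 2 in total.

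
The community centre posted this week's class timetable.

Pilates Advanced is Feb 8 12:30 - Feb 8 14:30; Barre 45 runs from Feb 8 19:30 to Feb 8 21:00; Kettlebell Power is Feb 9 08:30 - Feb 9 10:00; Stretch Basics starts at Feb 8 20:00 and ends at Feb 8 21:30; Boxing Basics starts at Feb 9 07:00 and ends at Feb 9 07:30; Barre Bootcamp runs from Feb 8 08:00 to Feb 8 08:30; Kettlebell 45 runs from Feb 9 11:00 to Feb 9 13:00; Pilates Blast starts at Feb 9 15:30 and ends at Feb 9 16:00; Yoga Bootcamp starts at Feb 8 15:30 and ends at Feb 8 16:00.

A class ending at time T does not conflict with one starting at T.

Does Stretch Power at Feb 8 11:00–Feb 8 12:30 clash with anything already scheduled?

Barre Bootcamp: ends Feb 8 08:30 at or before Stretch Power starts Feb 8 11:00 → clear.
Pilates Advanced: starts Feb 8 12:30 at or after Stretch Power ends Feb 8 12:30 → clear.
Yoga Bootcamp: starts Feb 8 15:30 at or after Stretch Power ends Feb 8 12:30 → clear.
Barre 45: starts Feb 8 19:30 at or after Stretch Power ends Feb 8 12:30 → clear.
Stretch Basics: starts Feb 8 20:00 at or after Stretch Power ends Feb 8 12:30 → clear.
Boxing Basics: starts Feb 9 07:00 at or after Stretch Power ends Feb 8 12:30 → clear.
Kettlebell Power: starts Feb 9 08:30 at or after Stretch Power ends Feb 8 12:30 → clear.
Kettlebell 45: starts Feb 9 11:00 at or after Stretch Power ends Feb 8 12:30 → clear.
Pilates Blast: starts Feb 9 15:30 at or after Stretch Power ends Feb 8 12:30 → clear.

No — it doesn't clash with anything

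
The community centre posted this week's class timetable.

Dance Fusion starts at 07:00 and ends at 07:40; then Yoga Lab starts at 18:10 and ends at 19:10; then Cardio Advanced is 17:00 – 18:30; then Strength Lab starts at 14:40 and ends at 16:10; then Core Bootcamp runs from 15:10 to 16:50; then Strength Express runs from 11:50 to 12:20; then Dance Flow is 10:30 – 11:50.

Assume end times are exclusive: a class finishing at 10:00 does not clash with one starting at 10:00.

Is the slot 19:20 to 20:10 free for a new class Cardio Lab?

Dance Fusion: ends 07:40 at or before Cardio Lab starts 19:20 → clear.
Dance Flow: ends 11:50 at or before Cardio Lab starts 19:20 → clear.
Strength Express: ends 12:20 at or before Cardio Lab starts 19:20 → clear.
Strength Lab: ends 16:10 at or before Cardio Lab starts 19:20 → clear.
Core Bootcamp: ends 16:50 at or before Cardio Lab starts 19:20 → clear.
Cardio Advanced: ends 18:30 at or before Cardio Lab starts 19:20 → clear.
Yoga Lab: ends 19:10 at or before Cardio Lab starts 19:20 → clear.

Yes — the slot is free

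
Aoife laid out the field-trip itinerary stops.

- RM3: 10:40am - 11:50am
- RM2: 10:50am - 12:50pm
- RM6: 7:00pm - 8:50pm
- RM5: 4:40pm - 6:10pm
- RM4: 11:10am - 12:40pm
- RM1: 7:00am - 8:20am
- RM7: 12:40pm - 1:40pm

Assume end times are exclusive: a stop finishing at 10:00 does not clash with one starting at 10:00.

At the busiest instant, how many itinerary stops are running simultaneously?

Sweep the timeline, counting +1 at each start and −1 at each end (ends before starts at a tie):
7:00am start RM1 → 1
8:20am end RM1 → 0
10:40am start RM3 → 1
10:50am start RM2 → 2
11:10am start RM4 → 3
11:50am end RM3 → 2
12:40pm end RM4 → 1
12:40pm start RM7 → 2
12:50pm end RM2 → 1
1:40pm end RM7 → 0
4:40pm start RM5 → 1
6:10pm end RM5 → 0
7:00pm start RM6 → 1
8:50pm end RM6 → 0
Peak is 3, at 11:10am (RM2, RM3, RM4).

3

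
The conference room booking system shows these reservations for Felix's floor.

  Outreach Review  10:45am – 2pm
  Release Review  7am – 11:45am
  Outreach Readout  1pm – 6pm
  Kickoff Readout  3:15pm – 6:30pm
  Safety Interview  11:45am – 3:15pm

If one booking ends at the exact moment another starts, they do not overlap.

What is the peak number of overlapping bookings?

3

Walk through starts and ends in time order (an end at T is processed before a start at T):
7am start Release Review → 1
10:45am start Outreach Review → 2
11:45am end Release Review → 1
11:45am start Safety Interview → 2
1pm start Outreach Readout → 3
2pm end Outreach Review → 2
3:15pm end Safety Interview → 1
3:15pm start Kickoff Readout → 2
6pm end Outreach Readout → 1
6:30pm end Kickoff Readout → 0
Peak is 3, at 1pm (Outreach Readout, Outreach Review, Safety Interview).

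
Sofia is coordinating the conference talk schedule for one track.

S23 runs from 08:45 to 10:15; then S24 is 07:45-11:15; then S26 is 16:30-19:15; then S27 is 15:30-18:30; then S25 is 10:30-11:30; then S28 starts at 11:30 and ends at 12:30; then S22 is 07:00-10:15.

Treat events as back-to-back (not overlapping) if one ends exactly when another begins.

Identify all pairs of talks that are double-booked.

Sorted by start: S22, S24, S23, S25, S28, S27, S26.
S24 starts before S22 ends → S22 and S24 overlap.
S23 starts before S22 ends → S22 and S23 overlap.
S25 starts after S22 ends; S22 is clear from here.
S23 starts before S24 ends → S24 and S23 overlap.
S25 starts before S24 ends → S24 and S25 overlap.
S28 starts after S24 ends; S24 is clear from here.
S25 starts after S23 ends; S23 is clear from here.
S28 starts exactly when S25 ends (back-to-back, no overlap); S25 is clear from here.
S27 starts after S28 ends; S28 is clear from here.
S26 starts before S27 ends → S27 and S26 overlap.

S22 & S23, S22 & S24, S23 & S24, S24 & S25, S26 & S27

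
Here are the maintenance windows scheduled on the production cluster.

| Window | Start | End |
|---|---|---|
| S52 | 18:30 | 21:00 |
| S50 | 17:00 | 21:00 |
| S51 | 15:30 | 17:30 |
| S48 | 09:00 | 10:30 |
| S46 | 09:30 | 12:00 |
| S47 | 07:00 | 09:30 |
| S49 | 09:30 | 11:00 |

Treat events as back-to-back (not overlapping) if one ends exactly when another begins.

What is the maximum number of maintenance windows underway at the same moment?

Walk through starts and ends in time order (an end at T is processed before a start at T):
07:00 start S47 → 1
09:00 start S48 → 2
09:30 end S47 → 1
09:30 start S46 → 2
09:30 start S49 → 3
10:30 end S48 → 2
11:00 end S49 → 1
12:00 end S46 → 0
15:30 start S51 → 1
17:00 start S50 → 2
17:30 end S51 → 1
18:30 start S52 → 2
21:00 end S50 → 1
21:00 end S52 → 0
Peak is 3, at 09:30 (S46, S48, S49).

3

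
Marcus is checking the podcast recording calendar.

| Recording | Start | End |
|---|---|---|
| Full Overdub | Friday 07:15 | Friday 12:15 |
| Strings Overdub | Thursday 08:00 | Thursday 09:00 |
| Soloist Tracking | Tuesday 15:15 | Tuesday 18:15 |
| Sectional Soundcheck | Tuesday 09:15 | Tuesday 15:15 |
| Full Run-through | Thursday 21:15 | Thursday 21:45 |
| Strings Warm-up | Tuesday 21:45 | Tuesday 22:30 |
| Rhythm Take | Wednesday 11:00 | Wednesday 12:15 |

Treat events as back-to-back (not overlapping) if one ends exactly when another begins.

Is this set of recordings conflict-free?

Two intervals overlap when each starts before the other ends.
Sorted by start: Sectional Soundcheck, Soloist Tracking, Strings Warm-up, Rhythm Take, Strings Overdub, Full Run-through, Full Overdub.
Soloist Tracking starts exactly when Sectional Soundcheck ends (back-to-back, no overlap); Sectional Soundcheck is clear from here.
Strings Warm-up starts after Soloist Tracking ends; Soloist Tracking is clear from here.
Rhythm Take starts after Strings Warm-up ends; Strings Warm-up is clear from here.
Strings Overdub starts after Rhythm Take ends; Rhythm Take is clear from here.
Full Run-through starts after Strings Overdub ends; Strings Overdub is clear from here.
Full Overdub starts after Full Run-through ends.
Every pair is clear; the schedule has no overlaps.

Yes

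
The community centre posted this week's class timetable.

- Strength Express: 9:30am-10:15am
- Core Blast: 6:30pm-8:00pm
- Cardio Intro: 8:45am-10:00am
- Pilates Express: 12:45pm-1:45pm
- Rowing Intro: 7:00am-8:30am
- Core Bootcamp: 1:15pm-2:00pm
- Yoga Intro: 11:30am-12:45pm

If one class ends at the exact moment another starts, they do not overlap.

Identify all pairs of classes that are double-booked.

Check each pair: they overlap iff neither finishes before the other starts.
Sorted by start: Rowing Intro, Cardio Intro, Strength Express, Yoga Intro, Pilates Express, Core Bootcamp, Core Blast.
Cardio Intro starts after Rowing Intro ends, so nothing later overlaps Rowing Intro either.
Strength Express starts before Cardio Intro ends → Cardio Intro and Strength Express overlap.
Yoga Intro starts after Cardio Intro ends, so nothing later overlaps Cardio Intro either.
Yoga Intro starts after Strength Express ends, so nothing later overlaps Strength Express either.
Pilates Express starts exactly when Yoga Intro ends (back-to-back, no overlap), so nothing later overlaps Yoga Intro either.
Core Bootcamp starts before Pilates Express ends → Pilates Express and Core Bootcamp overlap.
Core Blast starts after Pilates Express ends.
Core Blast starts after Core Bootcamp ends.

Cardio Intro & Strength Express, Core Bootcamp & Pilates Express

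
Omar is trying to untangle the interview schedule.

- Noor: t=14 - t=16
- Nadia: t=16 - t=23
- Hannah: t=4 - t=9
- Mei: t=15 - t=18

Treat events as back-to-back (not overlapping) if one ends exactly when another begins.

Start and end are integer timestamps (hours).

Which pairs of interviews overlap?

Sorted by start: Hannah, Noor, Mei, Nadia.
Noor starts after Hannah ends; Hannah is clear from here.
Mei starts before Noor ends → Noor and Mei overlap.
Nadia starts exactly when Noor ends (back-to-back, no overlap).
Nadia starts before Mei ends → Mei and Nadia overlap.

Mei & Nadia, Mei & Noor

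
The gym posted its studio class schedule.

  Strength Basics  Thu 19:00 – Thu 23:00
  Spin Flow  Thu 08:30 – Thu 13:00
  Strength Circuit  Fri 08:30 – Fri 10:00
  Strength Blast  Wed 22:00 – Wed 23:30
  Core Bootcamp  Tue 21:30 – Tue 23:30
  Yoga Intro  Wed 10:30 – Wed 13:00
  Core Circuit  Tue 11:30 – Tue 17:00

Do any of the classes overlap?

Check each pair: they overlap iff neither finishes before the other starts.
Sorted by start: Core Circuit, Core Bootcamp, Yoga Intro, Strength Blast, Spin Flow, Strength Basics, Strength Circuit.
Core Bootcamp starts after Core Circuit ends — done with Core Circuit.
Yoga Intro starts after Core Bootcamp ends — done with Core Bootcamp.
Strength Blast starts after Yoga Intro ends — done with Yoga Intro.
Spin Flow starts after Strength Blast ends — done with Strength Blast.
Strength Basics starts after Spin Flow ends — done with Spin Flow.
Strength Circuit starts after Strength Basics ends.
Every pair is clear; the schedule has no overlaps.

No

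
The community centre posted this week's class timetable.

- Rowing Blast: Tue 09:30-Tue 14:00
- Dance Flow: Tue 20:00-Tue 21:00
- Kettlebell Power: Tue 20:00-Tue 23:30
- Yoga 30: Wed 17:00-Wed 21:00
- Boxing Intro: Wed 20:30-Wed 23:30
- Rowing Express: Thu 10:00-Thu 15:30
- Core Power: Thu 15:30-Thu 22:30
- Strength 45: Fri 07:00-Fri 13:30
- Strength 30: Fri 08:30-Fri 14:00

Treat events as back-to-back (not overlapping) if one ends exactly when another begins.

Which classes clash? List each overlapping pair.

Check each pair: they overlap iff neither finishes before the other starts.
Sorted by start: Rowing Blast, Dance Flow, Kettlebell Power, Yoga 30, Boxing Intro, Rowing Express, Core Power, Strength 45, Strength 30.
Dance Flow starts after Rowing Blast ends, so nothing later overlaps Rowing Blast either.
Kettlebell Power starts before Dance Flow ends → Dance Flow and Kettlebell Power overlap.
Yoga 30 starts after Dance Flow ends, so nothing later overlaps Dance Flow either.
Yoga 30 starts after Kettlebell Power ends, so nothing later overlaps Kettlebell Power either.
Boxing Intro starts before Yoga 30 ends → Yoga 30 and Boxing Intro overlap.
Rowing Express starts after Yoga 30 ends, so nothing later overlaps Yoga 30 either.
Rowing Express starts after Boxing Intro ends, so nothing later overlaps Boxing Intro either.
Core Power starts exactly when Rowing Express ends (back-to-back, no overlap), so nothing later overlaps Rowing Express either.
Strength 45 starts after Core Power ends, so nothing later overlaps Core Power either.
Strength 30 starts before Strength 45 ends → Strength 45 and Strength 30 overlap.

Boxing Intro & Yoga 30, Dance Flow & Kettlebell Power, Strength 30 & Strength 45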